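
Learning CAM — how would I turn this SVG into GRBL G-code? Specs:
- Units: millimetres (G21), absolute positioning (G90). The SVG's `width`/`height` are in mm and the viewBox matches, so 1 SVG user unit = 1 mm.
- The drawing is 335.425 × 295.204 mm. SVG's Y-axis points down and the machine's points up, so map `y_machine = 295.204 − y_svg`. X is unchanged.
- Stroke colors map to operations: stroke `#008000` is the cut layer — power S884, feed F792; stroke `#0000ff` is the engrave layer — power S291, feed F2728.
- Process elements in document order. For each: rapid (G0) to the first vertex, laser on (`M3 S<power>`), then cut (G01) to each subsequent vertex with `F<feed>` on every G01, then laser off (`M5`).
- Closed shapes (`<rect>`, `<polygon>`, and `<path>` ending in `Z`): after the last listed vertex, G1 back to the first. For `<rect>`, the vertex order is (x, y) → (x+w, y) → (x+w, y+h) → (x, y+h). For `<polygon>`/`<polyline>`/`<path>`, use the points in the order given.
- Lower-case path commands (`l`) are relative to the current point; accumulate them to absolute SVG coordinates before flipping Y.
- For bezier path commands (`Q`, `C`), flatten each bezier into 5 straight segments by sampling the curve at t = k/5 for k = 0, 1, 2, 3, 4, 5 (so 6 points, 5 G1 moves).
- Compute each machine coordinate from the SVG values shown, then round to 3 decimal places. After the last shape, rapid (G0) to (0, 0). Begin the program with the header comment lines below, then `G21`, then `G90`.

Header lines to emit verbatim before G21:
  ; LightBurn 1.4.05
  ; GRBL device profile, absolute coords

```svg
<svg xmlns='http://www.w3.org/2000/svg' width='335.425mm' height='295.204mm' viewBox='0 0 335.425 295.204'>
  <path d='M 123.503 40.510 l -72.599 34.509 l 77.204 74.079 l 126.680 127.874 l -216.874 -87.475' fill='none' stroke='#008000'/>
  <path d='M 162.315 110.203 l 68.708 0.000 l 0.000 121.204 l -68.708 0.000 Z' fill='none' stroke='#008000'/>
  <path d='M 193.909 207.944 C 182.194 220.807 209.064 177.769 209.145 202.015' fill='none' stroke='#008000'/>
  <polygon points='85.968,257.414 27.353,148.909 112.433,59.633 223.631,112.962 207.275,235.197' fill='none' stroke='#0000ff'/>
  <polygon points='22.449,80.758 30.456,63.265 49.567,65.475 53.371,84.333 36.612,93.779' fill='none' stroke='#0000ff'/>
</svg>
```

Since the viewBox matches the mm dimensions, user units are millimetres directly. The only transform is the Y-flip y_m = 295.204 − y_svg.

Shape 1 is a open polyline drawn with `<path>`. Its stroke #008000 means cut at S884, F792. After flipping Y the toolpath is (123.503,254.694) → (50.904,220.185) → (128.108,146.106) → (254.788,18.232) → (37.914,105.707).

Shape 2 is a rectangle drawn with `<path>`. Its stroke #008000 means cut at S884, F792. After flipping Y the toolpath is (162.315,185.001) → (231.023,185.001) → (231.023,63.797) → (162.315,63.797) → (162.315,185.001), returning to the start.

Shape 3 is a cubic bezier drawn with `<path>`. Its stroke #008000 means cut at S884, F792. After flipping Y the toolpath is (193.909,87.260) → (190.987,85.265) → (194.188,90.773) → (200.373,97.872) → (206.405,100.648) → (209.145,93.189).

Shape 4 is a regular polygon drawn with `<polygon>`. Its stroke #0000ff means engrave at S291, F2728. After flipping Y the toolpath is (85.968,37.790) → (27.353,146.295) → (112.433,235.571) → (223.631,182.242) → (207.275,60.007) → (85.968,37.790), returning to the start.

Shape 5 is a regular polygon drawn with `<polygon>`. Its stroke #0000ff means engrave at S291, F2728. After flipping Y the toolpath is (22.449,214.446) → (30.456,231.939) → (49.567,229.729) → (53.371,210.871) → (36.612,201.425) → (22.449,214.446), returning to the start.

; LightBurn 1.4.05
; GRBL device profile, absolute coords
G21
G90
G0 X123.503 Y254.694
M3 S884
G01 X50.904 Y220.185 F792
G01 X128.108 Y146.106 F792
G01 X254.788 Y18.232 F792
G01 X37.914 Y105.707 F792
M5
G0 X162.315 Y185.001
M3 S884
G01 X231.023 Y185.001 F792
G01 X231.023 Y63.797 F792
G01 X162.315 Y63.797 F792
G01 X162.315 Y185.001 F792
M5
G0 X193.909 Y87.260
M3 S884
G01 X190.987 Y85.265 F792
G01 X194.188 Y90.773 F792
G01 X200.373 Y97.872 F792
G01 X206.405 Y100.648 F792
G01 X209.145 Y93.189 F792
M5
G0 X85.968 Y37.790
M3 S291
G01 X27.353 Y146.295 F2728
G01 X112.433 Y235.571 F2728
G01 X223.631 Y182.242 F2728
G01 X207.275 Y60.007 F2728
G01 X85.968 Y37.790 F2728
M5
G0 X22.449 Y214.446
M3 S291
G01 X30.456 Y231.939 F2728
G01 X49.567 Y229.729 F2728
G01 X53.371 Y210.871 F2728
G01 X36.612 Y201.425 F2728
G01 X22.449 Y214.446 F2728
M5
G0 X0.000 Y0.000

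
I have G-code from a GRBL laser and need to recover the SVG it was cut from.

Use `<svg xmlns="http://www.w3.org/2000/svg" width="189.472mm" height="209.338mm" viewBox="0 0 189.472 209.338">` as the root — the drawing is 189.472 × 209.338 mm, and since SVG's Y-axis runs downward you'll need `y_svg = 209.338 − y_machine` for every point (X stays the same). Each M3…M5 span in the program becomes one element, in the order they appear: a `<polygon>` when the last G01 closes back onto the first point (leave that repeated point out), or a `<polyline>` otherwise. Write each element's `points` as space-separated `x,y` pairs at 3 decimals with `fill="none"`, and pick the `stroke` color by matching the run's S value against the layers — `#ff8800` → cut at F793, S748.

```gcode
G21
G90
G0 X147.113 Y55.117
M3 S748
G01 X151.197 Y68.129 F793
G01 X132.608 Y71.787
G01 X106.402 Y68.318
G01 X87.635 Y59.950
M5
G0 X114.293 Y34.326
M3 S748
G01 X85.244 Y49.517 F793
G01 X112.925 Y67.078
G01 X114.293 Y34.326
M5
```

Each laser-on run becomes one SVG element. Flip Y back into SVG space with y_svg = 209.338 − y_machine. Every run uses S748, so all elements get stroke `#ff8800` (cut).

Run 1: The run is open, so emit a `<polyline>` with points (Y-flipped): 147.113,154.221 151.197,141.209 132.608,137.551 106.402,141.020 87.635,149.388.

Run 2: The run returns to its start, so emit a `<polygon>` with points (Y-flipped): 114.293,175.012 85.244,159.821 112.925,142.260.

<svg xmlns="http://www.w3.org/2000/svg" width="189.472mm" height="209.338mm" viewBox="0 0 189.472 209.338">
  <polyline points="147.113,154.221 151.197,141.209 132.608,137.551 106.402,141.020 87.635,149.388" fill="none" stroke="#ff8800"/>
  <polygon points="114.293,175.012 85.244,159.821 112.925,142.260" fill="none" stroke="#ff8800"/>
</svg>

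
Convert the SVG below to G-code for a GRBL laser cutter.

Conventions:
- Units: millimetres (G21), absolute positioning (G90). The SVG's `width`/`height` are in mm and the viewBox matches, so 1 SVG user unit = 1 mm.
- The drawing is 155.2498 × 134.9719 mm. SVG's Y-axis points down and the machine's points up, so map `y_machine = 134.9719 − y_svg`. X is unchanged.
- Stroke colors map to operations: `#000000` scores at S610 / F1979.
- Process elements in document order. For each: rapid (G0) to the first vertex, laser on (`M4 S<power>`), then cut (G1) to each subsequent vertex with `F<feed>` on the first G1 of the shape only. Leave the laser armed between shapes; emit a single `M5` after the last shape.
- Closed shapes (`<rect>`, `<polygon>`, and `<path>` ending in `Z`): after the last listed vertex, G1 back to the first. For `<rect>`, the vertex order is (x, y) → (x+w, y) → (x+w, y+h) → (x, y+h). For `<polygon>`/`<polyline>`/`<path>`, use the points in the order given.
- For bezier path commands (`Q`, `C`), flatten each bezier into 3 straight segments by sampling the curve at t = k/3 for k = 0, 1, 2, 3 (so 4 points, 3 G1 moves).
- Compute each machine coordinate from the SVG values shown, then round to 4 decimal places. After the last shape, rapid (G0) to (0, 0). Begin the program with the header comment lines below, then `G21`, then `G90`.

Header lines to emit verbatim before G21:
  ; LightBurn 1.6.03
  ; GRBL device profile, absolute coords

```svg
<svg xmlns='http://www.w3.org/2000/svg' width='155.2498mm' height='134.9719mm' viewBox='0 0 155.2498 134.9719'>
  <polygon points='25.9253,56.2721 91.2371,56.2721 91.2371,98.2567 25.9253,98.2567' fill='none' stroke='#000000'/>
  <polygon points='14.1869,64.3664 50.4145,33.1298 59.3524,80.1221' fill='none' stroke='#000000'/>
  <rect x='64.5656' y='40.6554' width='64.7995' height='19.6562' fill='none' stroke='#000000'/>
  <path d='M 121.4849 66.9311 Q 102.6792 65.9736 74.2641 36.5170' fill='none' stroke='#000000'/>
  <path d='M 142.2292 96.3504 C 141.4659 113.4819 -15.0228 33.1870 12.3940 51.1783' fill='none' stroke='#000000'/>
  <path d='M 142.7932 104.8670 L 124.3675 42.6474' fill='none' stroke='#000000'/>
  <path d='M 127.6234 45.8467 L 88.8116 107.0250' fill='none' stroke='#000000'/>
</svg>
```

viewBox `0 0 155.2498 134.9719` with mm width/height → 1 unit = 1 mm. Flip: y_m = 134.9719 − y_svg.

**Shape 1** — `<polygon>` rectangle, stroke `#000000` → score (S610, F1979). Machine vertices: (25.9253,78.6998) → (91.2371,78.6998) → (91.2371,36.7152) → (25.9253,36.7152) → (25.9253,78.6998). Closed: final G1 returns to the first vertex.

**Shape 2** — `<polygon>` regular polygon, stroke `#000000` → score (S610, F1979). Machine vertices: (14.1869,70.6055) → (50.4145,101.8421) → (59.3524,54.8498) → (14.1869,70.6055). Closed: final G1 returns to the first vertex.

**Shape 3** — `<rect>` rectangle, stroke `#000000` → score (S610, F1979). Machine vertices: (64.5656,94.3165) → (129.3651,94.3165) → (129.3651,74.6603) → (64.5656,74.6603) → (64.5656,94.3165). Closed: final G1 returns to the first vertex.

**Shape 4** — `<path>` quadratic bezier, stroke `#000000` → score (S610, F1979). Control points (SVG): P0=(121.4849,66.9311), P1=(102.6792,65.9736), P2=(74.2641,36.5170); sampled at t=k/3. Machine vertices: (121.4849,68.0408) → (107.8801,71.8457) → (92.1398,81.9837) → (74.2641,98.4549). Open path.

**Shape 5** — `<path>` cubic bezier, stroke `#000000` → score (S610, F1979). Control points (SVG): P0=(142.2292,96.3504), P1=(141.4659,113.4819), P2=(-15.0228,33.1870), P3=(12.3940,51.1783); sampled at t=k/3. Machine vertices: (142.2292,38.6215) → (102.1364,46.7169) → (33.7001,76.2714) → (12.3940,83.7936). Open path.

**Shape 6** — `<path>` line segment, stroke `#000000` → score (S610, F1979). Machine vertices: (142.7932,30.1049) → (124.3675,92.3245). Open path.

**Shape 7** — `<path>` line segment, stroke `#000000` → score (S610, F1979). Machine vertices: (127.6234,89.1252) → (88.8116,27.9469). Open path.

; LightBurn 1.6.03
; GRBL device profile, absolute coords
G21
G90
G0 X25.9253 Y78.6998
M4 S610
G1 X91.2371 Y78.6998 F1979
G1 X91.2371 Y36.7152
G1 X25.9253 Y36.7152
G1 X25.9253 Y78.6998
G0 X14.1869 Y70.6055
M4 S610
G1 X50.4145 Y101.8421 F1979
G1 X59.3524 Y54.8498
G1 X14.1869 Y70.6055
G0 X64.5656 Y94.3165
M4 S610
G1 X129.3651 Y94.3165 F1979
G1 X129.3651 Y74.6603
G1 X64.5656 Y74.6603
G1 X64.5656 Y94.3165
G0 X121.4849 Y68.0408
M4 S610
G1 X107.8801 Y71.8457 F1979
G1 X92.1398 Y81.9837
G1 X74.2641 Y98.4549
G0 X142.2292 Y38.6215
M4 S610
G1 X102.1364 Y46.7169 F1979
G1 X33.7001 Y76.2714
G1 X12.3940 Y83.7936
G0 X142.7932 Y30.1049
M4 S610
G1 X124.3675 Y92.3245 F1979
G0 X127.6234 Y89.1252
M4 S610
G1 X88.8116 Y27.9469 F1979
M5
G0 X0.0000 Y0.0000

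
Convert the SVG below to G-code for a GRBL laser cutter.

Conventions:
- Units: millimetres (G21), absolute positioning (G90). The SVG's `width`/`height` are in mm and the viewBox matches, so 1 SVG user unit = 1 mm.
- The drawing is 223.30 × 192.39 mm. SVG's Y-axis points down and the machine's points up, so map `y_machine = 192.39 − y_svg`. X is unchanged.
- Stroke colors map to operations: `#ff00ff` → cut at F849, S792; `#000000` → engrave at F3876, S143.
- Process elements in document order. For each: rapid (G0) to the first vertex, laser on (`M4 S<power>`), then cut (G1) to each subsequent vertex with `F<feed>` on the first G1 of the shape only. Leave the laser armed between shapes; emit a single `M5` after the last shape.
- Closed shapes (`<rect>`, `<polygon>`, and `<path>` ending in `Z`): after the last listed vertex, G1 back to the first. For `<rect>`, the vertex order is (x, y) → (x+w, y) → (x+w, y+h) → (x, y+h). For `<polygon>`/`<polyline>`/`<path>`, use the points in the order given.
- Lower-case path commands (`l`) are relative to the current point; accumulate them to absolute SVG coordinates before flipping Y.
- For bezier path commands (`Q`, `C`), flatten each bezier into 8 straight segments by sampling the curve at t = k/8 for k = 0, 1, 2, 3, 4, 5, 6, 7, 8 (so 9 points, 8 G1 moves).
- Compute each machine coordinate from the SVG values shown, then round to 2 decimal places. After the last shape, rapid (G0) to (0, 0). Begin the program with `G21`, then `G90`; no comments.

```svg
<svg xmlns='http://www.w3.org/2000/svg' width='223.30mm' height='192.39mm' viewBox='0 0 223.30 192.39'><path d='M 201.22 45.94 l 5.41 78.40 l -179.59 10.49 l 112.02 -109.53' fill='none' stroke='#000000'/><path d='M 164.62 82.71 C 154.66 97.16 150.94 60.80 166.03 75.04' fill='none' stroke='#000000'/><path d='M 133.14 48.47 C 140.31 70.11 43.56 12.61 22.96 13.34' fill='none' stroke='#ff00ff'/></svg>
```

Since the viewBox matches the mm dimensions, user units are millimetres directly. The only transform is the Y-flip y_m = 192.39 − y_svg.

Shape 1 is a open polyline drawn with `<path>`. Its stroke #000000 means engrave at S143, F3876. After flipping Y the toolpath is (201.22,146.45) → (206.63,68.05) → (27.04,57.56) → (139.06,167.09).

Shape 2 is a cubic bezier drawn with `<path>`. Its stroke #000000 means engrave at S143, F3876. After flipping Y the toolpath is (164.62,109.68) → (161.20,106.44) → (158.52,106.78) → (156.71,109.51) → (155.93,113.44) → (156.33,117.37) → (158.04,120.13) → (161.23,120.52) → (166.03,117.35).

Shape 3 is a cubic bezier drawn with `<path>`. Its stroke #ff00ff means cut at S792, F849. After flipping Y the toolpath is (133.14,143.92) → (131.31,139.25) → (121.85,140.38) → (106.86,145.72) → (88.46,153.64) → (68.76,162.55) → (49.87,170.83) → (33.90,176.86) → (22.96,179.05).

G21
G90
G0 X201.22 Y146.45
M4 S143
G1 X206.63 Y68.05 F3876
G1 X27.04 Y57.56
G1 X139.06 Y167.09
G0 X164.62 Y109.68
M4 S143
G1 X161.20 Y106.44 F3876
G1 X158.52 Y106.78
G1 X156.71 Y109.51
G1 X155.93 Y113.44
G1 X156.33 Y117.37
G1 X158.04 Y120.13
G1 X161.23 Y120.52
G1 X166.03 Y117.35
G0 X133.14 Y143.92
M4 S792
G1 X131.31 Y139.25 F849
G1 X121.85 Y140.38
G1 X106.86 Y145.72
G1 X88.46 Y153.64
G1 X68.76 Y162.55
G1 X49.87 Y170.83
G1 X33.90 Y176.86
G1 X22.96 Y179.05
M5
G0 X0.00 Y0.00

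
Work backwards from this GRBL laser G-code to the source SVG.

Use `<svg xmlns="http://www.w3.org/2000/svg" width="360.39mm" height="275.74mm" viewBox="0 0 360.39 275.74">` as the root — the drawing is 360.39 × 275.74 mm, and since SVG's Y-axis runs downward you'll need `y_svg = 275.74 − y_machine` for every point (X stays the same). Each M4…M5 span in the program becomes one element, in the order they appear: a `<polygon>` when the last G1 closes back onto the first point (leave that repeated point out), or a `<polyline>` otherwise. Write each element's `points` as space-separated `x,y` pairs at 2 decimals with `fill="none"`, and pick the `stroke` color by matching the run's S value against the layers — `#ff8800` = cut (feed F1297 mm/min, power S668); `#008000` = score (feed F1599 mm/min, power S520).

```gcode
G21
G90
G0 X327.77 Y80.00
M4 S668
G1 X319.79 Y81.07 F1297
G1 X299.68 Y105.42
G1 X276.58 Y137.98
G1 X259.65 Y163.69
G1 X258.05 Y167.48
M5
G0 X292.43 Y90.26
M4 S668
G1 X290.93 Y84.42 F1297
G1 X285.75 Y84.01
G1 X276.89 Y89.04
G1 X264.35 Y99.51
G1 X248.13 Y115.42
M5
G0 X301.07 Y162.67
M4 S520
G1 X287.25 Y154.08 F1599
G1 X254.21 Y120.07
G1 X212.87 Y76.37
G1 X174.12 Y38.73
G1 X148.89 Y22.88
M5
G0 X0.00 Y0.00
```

Machine Y-up, SVG Y-down with viewBox height 275.74, so y_svg = 275.74 − y_machine; X carries over.

Run 1: power S668 maps to stroke `#ff8800` (cut). The run is open, so emit a `<polyline>` with points (Y-flipped): 327.77,195.74 319.79,194.67 299.68,170.32 276.58,137.76 259.65,112.05 258.05,108.26.

Run 2: S668 ⇒ cut layer `#ff8800`. The run is open, so emit a `<polyline>` with points (Y-flipped): 292.43,185.48 290.93,191.32 285.75,191.73 276.89,186.70 264.35,176.23 248.13,160.32.

Run 3: the run's S520 means `#008000` (score). The run is open, so emit a `<polyline>` with points (Y-flipped): 301.07,113.07 287.25,121.66 254.21,155.67 212.87,199.37 174.12,237.01 148.89,252.86.

<svg xmlns="http://www.w3.org/2000/svg" width="360.39mm" height="275.74mm" viewBox="0 0 360.39 275.74">
  <polyline points="327.77,195.74 319.79,194.67 299.68,170.32 276.58,137.76 259.65,112.05 258.05,108.26" fill="none" stroke="#ff8800"/>
  <polyline points="292.43,185.48 290.93,191.32 285.75,191.73 276.89,186.70 264.35,176.23 248.13,160.32" fill="none" stroke="#ff8800"/>
  <polyline points="301.07,113.07 287.25,121.66 254.21,155.67 212.87,199.37 174.12,237.01 148.89,252.86" fill="none" stroke="#008000"/>
</svg>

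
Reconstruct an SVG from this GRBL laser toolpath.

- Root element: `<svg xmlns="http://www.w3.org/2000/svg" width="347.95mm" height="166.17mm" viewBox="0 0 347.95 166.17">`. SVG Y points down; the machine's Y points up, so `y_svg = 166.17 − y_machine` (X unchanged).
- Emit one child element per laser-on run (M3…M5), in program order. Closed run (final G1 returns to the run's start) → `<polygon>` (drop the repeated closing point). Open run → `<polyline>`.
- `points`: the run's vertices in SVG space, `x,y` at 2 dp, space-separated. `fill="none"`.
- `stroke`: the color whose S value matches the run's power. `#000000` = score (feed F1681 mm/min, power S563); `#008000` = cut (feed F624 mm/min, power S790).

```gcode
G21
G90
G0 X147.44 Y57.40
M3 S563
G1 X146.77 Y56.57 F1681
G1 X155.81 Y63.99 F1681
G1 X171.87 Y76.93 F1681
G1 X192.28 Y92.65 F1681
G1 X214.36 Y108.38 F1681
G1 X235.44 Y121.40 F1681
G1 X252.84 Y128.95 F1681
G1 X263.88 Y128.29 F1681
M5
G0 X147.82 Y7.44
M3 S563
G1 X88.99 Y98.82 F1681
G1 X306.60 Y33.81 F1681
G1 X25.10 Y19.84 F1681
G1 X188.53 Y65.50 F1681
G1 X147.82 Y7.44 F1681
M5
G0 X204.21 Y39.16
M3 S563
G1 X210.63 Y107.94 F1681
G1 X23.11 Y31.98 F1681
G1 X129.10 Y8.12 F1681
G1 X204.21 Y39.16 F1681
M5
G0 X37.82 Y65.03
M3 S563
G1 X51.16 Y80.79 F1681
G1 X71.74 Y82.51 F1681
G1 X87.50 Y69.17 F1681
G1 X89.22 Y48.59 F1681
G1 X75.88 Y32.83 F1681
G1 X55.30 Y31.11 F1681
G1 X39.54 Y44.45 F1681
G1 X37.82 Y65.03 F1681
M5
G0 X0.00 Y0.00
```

<svg xmlns="http://www.w3.org/2000/svg" width="347.95mm" height="166.17mm" viewBox="0 0 347.95 166.17">
  <polyline points="147.44,108.77 146.77,109.60 155.81,102.18 171.87,89.24 192.28,73.52 214.36,57.79 235.44,44.77 252.84,37.22 263.88,37.88" fill="none" stroke="#000000"/>
  <polygon points="147.82,158.73 88.99,67.35 306.60,132.36 25.10,146.33 188.53,100.67" fill="none" stroke="#000000"/>
  <polygon points="204.21,127.01 210.63,58.23 23.11,134.19 129.10,158.05" fill="none" stroke="#000000"/>
  <polygon points="37.82,101.14 51.16,85.38 71.74,83.66 87.50,97.00 89.22,117.58 75.88,133.34 55.30,135.06 39.54,121.72" fill="none" stroke="#000000"/>
</svg>

Each laser-on run becomes one SVG element. Flip Y back into SVG space with y_svg = 166.17 − y_machine. Every run uses S563, so all elements get stroke `#000000` (score).

Run 1: The run is open, so emit a `<polyline>` with points (Y-flipped): 147.44,108.77 146.77,109.60 155.81,102.18 171.87,89.24 192.28,73.52 214.36,57.79 235.44,44.77 252.84,37.22 263.88,37.88.

Run 2: The run returns to its start, so emit a `<polygon>` with points (Y-flipped): 147.82,158.73 88.99,67.35 306.60,132.36 25.10,146.33 188.53,100.67.

Run 3: The run returns to its start, so emit a `<polygon>` with points (Y-flipped): 204.21,127.01 210.63,58.23 23.11,134.19 129.10,158.05.

Run 4: The run returns to its start, so emit a `<polygon>` with points (Y-flipped): 37.82,101.14 51.16,85.38 71.74,83.66 87.50,97.00 89.22,117.58 75.88,133.34 55.30,135.06 39.54,121.72.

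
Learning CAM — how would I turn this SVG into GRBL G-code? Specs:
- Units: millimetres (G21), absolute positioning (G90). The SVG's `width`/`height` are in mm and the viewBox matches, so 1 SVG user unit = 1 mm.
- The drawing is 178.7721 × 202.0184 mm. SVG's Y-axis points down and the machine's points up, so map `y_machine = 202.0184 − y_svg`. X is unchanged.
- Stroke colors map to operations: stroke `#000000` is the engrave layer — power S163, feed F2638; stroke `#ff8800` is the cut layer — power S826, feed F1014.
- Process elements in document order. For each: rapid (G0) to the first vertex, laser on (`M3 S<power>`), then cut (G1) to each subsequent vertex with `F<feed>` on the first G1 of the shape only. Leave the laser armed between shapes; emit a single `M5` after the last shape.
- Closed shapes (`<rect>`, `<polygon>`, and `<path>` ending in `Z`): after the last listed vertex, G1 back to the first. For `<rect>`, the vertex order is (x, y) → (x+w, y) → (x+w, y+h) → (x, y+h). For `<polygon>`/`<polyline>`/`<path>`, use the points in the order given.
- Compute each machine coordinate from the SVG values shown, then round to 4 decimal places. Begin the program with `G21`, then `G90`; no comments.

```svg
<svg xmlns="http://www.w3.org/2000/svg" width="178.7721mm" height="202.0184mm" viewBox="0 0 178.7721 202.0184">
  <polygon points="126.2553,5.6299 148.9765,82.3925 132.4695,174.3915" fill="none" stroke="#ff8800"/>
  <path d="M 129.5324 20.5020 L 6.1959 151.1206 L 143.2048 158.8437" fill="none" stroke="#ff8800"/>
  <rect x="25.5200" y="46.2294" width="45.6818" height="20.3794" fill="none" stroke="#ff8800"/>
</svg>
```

G21
G90
G0 X126.2553 Y196.3885
M3 S826
G1 X148.9765 Y119.6259 F1014
G1 X132.4695 Y27.6269
G1 X126.2553 Y196.3885
G0 X129.5324 Y181.5164
M3 S826
G1 X6.1959 Y50.8978 F1014
G1 X143.2048 Y43.1747
G0 X25.5200 Y155.7890
M3 S826
G1 X71.2018 Y155.7890 F1014
G1 X71.2018 Y135.4096
G1 X25.5200 Y135.4096
G1 X25.5200 Y155.7890
M5

viewBox `0 0 178.7721 202.0184` with mm width/height → 1 unit = 1 mm. Flip: y_m = 202.0184 − y_svg.

**Shape 1** — `<polygon>` closed polygon, stroke `#ff8800` → cut (S826, F1014). Machine vertices: (126.2553,196.3885) → (148.9765,119.6259) → (132.4695,27.6269) → (126.2553,196.3885). Closed: final G1 returns to the first vertex.

**Shape 2** — `<path>` open polyline, stroke `#ff8800` → cut (S826, F1014). Machine vertices: (129.5324,181.5164) → (6.1959,50.8978) → (143.2048,43.1747). Open path.

**Shape 3** — `<rect>` rectangle, stroke `#ff8800` → cut (S826, F1014). Machine vertices: (25.5200,155.7890) → (71.2018,155.7890) → (71.2018,135.4096) → (25.5200,135.4096) → (25.5200,155.7890). Closed: final G1 returns to the first vertex.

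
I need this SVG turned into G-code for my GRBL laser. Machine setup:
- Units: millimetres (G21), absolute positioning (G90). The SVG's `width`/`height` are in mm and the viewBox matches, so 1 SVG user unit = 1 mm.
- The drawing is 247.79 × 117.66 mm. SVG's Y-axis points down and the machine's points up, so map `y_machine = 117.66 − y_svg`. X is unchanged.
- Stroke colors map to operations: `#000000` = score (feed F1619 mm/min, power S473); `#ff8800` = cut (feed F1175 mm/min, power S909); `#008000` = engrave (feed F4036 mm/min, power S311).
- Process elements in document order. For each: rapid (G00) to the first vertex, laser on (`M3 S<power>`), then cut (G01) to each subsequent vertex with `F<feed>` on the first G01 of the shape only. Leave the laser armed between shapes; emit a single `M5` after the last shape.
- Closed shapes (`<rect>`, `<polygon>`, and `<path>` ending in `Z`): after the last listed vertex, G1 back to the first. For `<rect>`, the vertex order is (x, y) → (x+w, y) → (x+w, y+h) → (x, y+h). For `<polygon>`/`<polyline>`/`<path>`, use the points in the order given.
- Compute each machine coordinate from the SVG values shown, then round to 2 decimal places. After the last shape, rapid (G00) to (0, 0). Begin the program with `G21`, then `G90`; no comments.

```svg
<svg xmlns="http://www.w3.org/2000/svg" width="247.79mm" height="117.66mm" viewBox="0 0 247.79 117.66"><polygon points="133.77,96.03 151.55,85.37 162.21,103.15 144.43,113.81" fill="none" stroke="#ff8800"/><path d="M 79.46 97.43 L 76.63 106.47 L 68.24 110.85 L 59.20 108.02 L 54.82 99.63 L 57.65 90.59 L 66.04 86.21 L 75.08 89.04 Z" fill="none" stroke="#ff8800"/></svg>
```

G21
G90
G00 X133.77 Y21.63
M3 S909
G01 X151.55 Y32.29 F1175
G01 X162.21 Y14.51
G01 X144.43 Y3.85
G01 X133.77 Y21.63
G00 X79.46 Y20.23
M3 S909
G01 X76.63 Y11.19 F1175
G01 X68.24 Y6.81
G01 X59.20 Y9.64
G01 X54.82 Y18.03
G01 X57.65 Y27.07
G01 X66.04 Y31.45
G01 X75.08 Y28.62
G01 X79.46 Y20.23
M5
G00 X0.00 Y0.00

1 u = 1 mm; y_m = 117.66 − y.

[1] `<polygon>` regular polygon, #ff8800→cut S909 F1175: (133.77,21.63) → (151.55,32.29) → (162.21,14.51) → (144.43,3.85) → (133.77,21.63) (closed)

[2] `<path>` regular polygon, #ff8800→cut S909 F1175: (79.46,20.23) → (76.63,11.19) → (68.24,6.81) → (59.20,9.64) → (54.82,18.03) → (57.65,27.07) → (66.04,31.45) → (75.08,28.62) → (79.46,20.23) (closed)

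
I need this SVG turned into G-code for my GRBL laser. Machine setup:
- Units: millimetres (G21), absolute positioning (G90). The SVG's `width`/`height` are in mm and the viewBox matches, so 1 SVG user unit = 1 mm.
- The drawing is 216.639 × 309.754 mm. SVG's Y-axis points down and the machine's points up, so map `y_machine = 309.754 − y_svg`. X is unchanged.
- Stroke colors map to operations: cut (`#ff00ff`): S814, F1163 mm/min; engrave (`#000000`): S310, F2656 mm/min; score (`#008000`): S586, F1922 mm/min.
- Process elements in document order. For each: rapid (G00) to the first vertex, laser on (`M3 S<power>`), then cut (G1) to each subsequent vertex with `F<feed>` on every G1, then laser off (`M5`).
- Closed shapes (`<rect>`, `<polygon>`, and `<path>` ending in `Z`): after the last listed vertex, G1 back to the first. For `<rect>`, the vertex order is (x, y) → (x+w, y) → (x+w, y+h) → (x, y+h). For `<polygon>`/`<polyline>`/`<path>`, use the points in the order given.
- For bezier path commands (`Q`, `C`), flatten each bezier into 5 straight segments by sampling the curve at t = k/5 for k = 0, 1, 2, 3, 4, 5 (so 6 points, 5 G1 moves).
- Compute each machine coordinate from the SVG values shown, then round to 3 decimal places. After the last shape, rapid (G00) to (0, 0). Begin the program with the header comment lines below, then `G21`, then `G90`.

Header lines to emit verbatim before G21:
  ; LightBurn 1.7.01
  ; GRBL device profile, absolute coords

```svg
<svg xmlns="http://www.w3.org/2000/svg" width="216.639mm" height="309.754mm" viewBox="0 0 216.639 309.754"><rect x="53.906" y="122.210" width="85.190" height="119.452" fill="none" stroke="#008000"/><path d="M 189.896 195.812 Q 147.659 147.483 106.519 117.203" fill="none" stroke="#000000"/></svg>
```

; LightBurn 1.7.01
; GRBL device profile, absolute coords
G21
G90
G00 X53.906 Y187.544
M3 S586
G1 X139.096 Y187.544 F1922
G1 X139.096 Y68.092 F1922
G1 X53.906 Y68.092 F1922
G1 X53.906 Y187.544 F1922
M5
G00 X189.896 Y113.942
M3 S310
G1 X173.045 Y132.552 F2656
G1 X156.282 Y149.717 F2656
G1 X139.607 Y165.439 F2656
G1 X123.019 Y179.717 F2656
G1 X106.519 Y192.551 F2656
M5
G00 X0.000 Y0.000

viewBox `0 0 216.639 309.754` with mm width/height → 1 unit = 1 mm. Flip: y_m = 309.754 − y_svg.

**Shape 1** — `<rect>` rectangle, stroke `#008000` → score (S586, F1922). Machine vertices: (53.906,187.544) → (139.096,187.544) → (139.096,68.092) → (53.906,68.092) → (53.906,187.544). Closed: final G1 returns to the first vertex.

**Shape 2** — `<path>` quadratic bezier, stroke `#000000` → engrave (S310, F2656). Control points (SVG): P0=(189.896,195.812), P1=(147.659,147.483), P2=(106.519,117.203); sampled at t=k/5. Machine vertices: (189.896,113.942) → (173.045,132.552) → (156.282,149.717) → (139.607,165.439) → (123.019,179.717) → (106.519,192.551). Open path.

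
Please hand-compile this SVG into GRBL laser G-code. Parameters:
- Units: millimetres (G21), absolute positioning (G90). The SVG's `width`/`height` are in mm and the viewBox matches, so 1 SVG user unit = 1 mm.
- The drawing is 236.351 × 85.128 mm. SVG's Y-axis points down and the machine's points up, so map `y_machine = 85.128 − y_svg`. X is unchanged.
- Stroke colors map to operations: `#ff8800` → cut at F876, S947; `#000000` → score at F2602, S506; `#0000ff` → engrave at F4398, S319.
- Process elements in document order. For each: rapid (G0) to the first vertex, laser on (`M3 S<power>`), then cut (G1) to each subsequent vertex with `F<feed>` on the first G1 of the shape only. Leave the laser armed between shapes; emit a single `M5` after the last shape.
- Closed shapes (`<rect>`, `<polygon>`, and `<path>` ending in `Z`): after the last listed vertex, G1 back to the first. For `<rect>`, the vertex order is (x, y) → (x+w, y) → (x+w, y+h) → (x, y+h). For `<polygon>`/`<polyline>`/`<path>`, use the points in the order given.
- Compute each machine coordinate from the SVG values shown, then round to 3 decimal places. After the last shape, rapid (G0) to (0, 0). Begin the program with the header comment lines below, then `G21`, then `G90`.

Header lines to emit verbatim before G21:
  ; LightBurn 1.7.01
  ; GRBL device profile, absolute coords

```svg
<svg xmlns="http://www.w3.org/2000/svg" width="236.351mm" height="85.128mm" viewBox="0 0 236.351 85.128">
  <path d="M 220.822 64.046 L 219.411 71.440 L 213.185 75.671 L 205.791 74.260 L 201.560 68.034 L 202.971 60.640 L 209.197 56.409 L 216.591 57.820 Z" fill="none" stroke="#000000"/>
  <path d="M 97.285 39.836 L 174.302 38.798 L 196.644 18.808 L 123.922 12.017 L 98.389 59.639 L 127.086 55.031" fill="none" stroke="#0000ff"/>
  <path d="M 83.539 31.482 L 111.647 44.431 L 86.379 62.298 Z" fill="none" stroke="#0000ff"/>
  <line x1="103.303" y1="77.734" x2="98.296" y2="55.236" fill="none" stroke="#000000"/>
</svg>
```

viewBox `0 0 236.351 85.128` with mm width/height → 1 unit = 1 mm. Flip: y_m = 85.128 − y_svg.

**Shape 1** — `<path>` regular polygon, stroke `#000000` → score (S506, F2602). Machine vertices: (220.822,21.082) → (219.411,13.688) → (213.185,9.457) → (205.791,10.868) → (201.560,17.094) → (202.971,24.488) → (209.197,28.719) → (216.591,27.308) → (220.822,21.082). Closed: final G1 returns to the first vertex.

**Shape 2** — `<path>` open polyline, stroke `#0000ff` → engrave (S319, F4398). Machine vertices: (97.285,45.292) → (174.302,46.330) → (196.644,66.320) → (123.922,73.111) → (98.389,25.489) → (127.086,30.097). Open path.

**Shape 3** — `<path>` regular polygon, stroke `#0000ff` → engrave (S319, F4398). Machine vertices: (83.539,53.646) → (111.647,40.697) → (86.379,22.830) → (83.539,53.646). Closed: final G1 returns to the first vertex.

**Shape 4** — `<line>` line segment, stroke `#000000` → score (S506, F2602). Machine vertices: (103.303,7.394) → (98.296,29.892). Open path.

; LightBurn 1.7.01
; GRBL device profile, absolute coords
G21
G90
G0 X220.822 Y21.082
M3 S506
G1 X219.411 Y13.688 F2602
G1 X213.185 Y9.457
G1 X205.791 Y10.868
G1 X201.560 Y17.094
G1 X202.971 Y24.488
G1 X209.197 Y28.719
G1 X216.591 Y27.308
G1 X220.822 Y21.082
G0 X97.285 Y45.292
M3 S319
G1 X174.302 Y46.330 F4398
G1 X196.644 Y66.320
G1 X123.922 Y73.111
G1 X98.389 Y25.489
G1 X127.086 Y30.097
G0 X83.539 Y53.646
M3 S319
G1 X111.647 Y40.697 F4398
G1 X86.379 Y22.830
G1 X83.539 Y53.646
G0 X103.303 Y7.394
M3 S506
G1 X98.296 Y29.892 F2602
M5
G0 X0.000 Y0.000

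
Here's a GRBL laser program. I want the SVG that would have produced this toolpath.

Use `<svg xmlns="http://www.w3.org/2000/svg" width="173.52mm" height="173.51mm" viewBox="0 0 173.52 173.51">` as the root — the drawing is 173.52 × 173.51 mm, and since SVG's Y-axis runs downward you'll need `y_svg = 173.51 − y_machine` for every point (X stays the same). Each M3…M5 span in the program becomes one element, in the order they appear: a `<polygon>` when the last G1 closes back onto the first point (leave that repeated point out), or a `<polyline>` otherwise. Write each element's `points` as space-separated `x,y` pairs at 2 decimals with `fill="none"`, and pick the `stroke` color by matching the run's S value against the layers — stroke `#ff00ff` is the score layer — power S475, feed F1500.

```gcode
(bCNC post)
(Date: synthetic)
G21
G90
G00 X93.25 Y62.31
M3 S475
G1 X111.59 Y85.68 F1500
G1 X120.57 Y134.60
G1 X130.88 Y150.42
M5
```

<svg xmlns="http://www.w3.org/2000/svg" width="173.52mm" height="173.51mm" viewBox="0 0 173.52 173.51">
  <polyline points="93.25,111.20 111.59,87.83 120.57,38.91 130.88,23.09" fill="none" stroke="#ff00ff"/>
</svg>

Each laser-on run becomes one SVG element. Flip Y back into SVG space with y_svg = 173.51 − y_machine. Every run uses S475, so all elements get stroke `#ff00ff` (score).

Run 1: The run is open, so emit a `<polyline>` with points (Y-flipped): 93.25,111.20 111.59,87.83 120.57,38.91 130.88,23.09.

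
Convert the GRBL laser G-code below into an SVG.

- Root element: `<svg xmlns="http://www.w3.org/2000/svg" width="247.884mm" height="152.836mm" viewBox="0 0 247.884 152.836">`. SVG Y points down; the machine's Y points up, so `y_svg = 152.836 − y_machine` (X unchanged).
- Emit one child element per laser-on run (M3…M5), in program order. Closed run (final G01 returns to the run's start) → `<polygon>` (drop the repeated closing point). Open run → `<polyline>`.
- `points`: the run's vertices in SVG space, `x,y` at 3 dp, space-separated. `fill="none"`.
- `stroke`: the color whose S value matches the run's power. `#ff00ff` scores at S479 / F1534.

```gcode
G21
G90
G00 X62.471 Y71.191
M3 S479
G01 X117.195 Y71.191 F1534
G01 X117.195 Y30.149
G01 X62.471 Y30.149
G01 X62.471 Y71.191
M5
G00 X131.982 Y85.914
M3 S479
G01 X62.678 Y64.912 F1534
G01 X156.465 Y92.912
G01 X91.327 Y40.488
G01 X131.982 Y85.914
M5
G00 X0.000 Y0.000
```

<svg xmlns="http://www.w3.org/2000/svg" width="247.884mm" height="152.836mm" viewBox="0 0 247.884 152.836">
  <polygon points="62.471,81.645 117.195,81.645 117.195,122.687 62.471,122.687" fill="none" stroke="#ff00ff"/>
  <polygon points="131.982,66.922 62.678,87.924 156.465,59.924 91.327,112.348" fill="none" stroke="#ff00ff"/>
</svg>

Each laser-on run becomes one SVG element. Flip Y back into SVG space with y_svg = 152.836 − y_machine. Every run uses S479, so all elements get stroke `#ff00ff` (score).

Run 1: The run returns to its start, so emit a `<polygon>` with points (Y-flipped): 62.471,81.645 117.195,81.645 117.195,122.687 62.471,122.687.

Run 2: The run returns to its start, so emit a `<polygon>` with points (Y-flipped): 131.982,66.922 62.678,87.924 156.465,59.924 91.327,112.348.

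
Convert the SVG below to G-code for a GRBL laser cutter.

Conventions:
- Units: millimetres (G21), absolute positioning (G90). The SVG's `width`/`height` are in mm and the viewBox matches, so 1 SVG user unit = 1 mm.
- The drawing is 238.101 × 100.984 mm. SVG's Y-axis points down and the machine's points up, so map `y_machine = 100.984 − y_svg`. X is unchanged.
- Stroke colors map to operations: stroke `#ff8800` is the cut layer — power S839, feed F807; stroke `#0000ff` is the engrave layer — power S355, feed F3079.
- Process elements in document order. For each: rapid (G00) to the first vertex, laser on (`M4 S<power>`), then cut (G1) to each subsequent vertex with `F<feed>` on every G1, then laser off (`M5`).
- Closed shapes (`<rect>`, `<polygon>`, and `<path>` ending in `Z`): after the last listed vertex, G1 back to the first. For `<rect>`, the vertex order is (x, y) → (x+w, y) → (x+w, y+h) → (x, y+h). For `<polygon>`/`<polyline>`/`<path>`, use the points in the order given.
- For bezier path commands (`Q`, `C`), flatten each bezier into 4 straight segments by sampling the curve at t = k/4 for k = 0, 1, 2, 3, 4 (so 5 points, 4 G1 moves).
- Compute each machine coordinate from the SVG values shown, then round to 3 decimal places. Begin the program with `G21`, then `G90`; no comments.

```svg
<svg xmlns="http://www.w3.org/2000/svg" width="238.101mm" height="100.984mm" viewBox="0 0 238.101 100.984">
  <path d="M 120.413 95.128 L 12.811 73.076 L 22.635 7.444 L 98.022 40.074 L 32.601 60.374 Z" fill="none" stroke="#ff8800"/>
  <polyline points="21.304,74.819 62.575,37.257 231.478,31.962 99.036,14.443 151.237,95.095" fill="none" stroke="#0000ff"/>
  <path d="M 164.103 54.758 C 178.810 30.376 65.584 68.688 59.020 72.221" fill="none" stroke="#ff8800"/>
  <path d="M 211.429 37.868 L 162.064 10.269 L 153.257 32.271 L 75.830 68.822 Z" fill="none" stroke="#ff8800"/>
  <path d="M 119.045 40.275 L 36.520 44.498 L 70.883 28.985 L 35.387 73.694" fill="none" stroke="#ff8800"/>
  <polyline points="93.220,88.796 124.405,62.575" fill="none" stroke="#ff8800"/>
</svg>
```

G21
G90
G00 X120.413 Y5.856
M4 S839
G1 X12.811 Y27.908 F807
G1 X22.635 Y93.540 F807
G1 X98.022 Y60.910 F807
G1 X32.601 Y40.610 F807
G1 X120.413 Y5.856 F807
M5
G00 X21.304 Y26.165
M4 S355
G1 X62.575 Y63.727 F3079
G1 X231.478 Y69.022 F3079
G1 X99.036 Y86.541 F3079
G1 X151.237 Y5.889 F3079
M5
G00 X164.103 Y46.226
M4 S839
G1 X154.811 Y54.280 F807
G1 X119.538 Y47.963 F807
G1 X80.277 Y36.411 F807
G1 X59.020 Y28.763 F807
M5
G00 X211.429 Y63.116
M4 S839
G1 X162.064 Y90.715 F807
G1 X153.257 Y68.713 F807
G1 X75.830 Y32.162 F807
G1 X211.429 Y63.116 F807
M5
G00 X119.045 Y60.709
M4 S839
G1 X36.520 Y56.486 F807
G1 X70.883 Y71.999 F807
G1 X35.387 Y27.290 F807
M5
G00 X93.220 Y12.188
M4 S839
G1 X124.405 Y38.409 F807
M5

viewBox `0 0 238.101 100.984` with mm width/height → 1 unit = 1 mm. Flip: y_m = 100.984 − y_svg.

**Shape 1** — `<path>` closed polygon, stroke `#ff8800` → cut (S839, F807). Machine vertices: (120.413,5.856) → (12.811,27.908) → (22.635,93.540) → (98.022,60.910) → (32.601,40.610) → (120.413,5.856). Closed: final G1 returns to the first vertex.

**Shape 2** — `<polyline>` open polyline, stroke `#0000ff` → engrave (S355, F3079). Machine vertices: (21.304,26.165) → (62.575,63.727) → (231.478,69.022) → (99.036,86.541) → (151.237,5.889). Open path.

**Shape 3** — `<path>` cubic bezier, stroke `#ff8800` → cut (S839, F807). Control points (SVG): P0=(164.103,54.758), P1=(178.810,30.376), P2=(65.584,68.688), P3=(59.020,72.221); sampled at t=k/4. Machine vertices: (164.103,46.226) → (154.811,54.280) → (119.538,47.963) → (80.277,36.411) → (59.020,28.763). Open path.

**Shape 4** — `<path>` closed polygon, stroke `#ff8800` → cut (S839, F807). Machine vertices: (211.429,63.116) → (162.064,90.715) → (153.257,68.713) → (75.830,32.162) → (211.429,63.116). Closed: final G1 returns to the first vertex.

**Shape 5** — `<path>` open polyline, stroke `#ff8800` → cut (S839, F807). Machine vertices: (119.045,60.709) → (36.520,56.486) → (70.883,71.999) → (35.387,27.290). Open path.

**Shape 6** — `<polyline>` line segment, stroke `#ff8800` → cut (S839, F807). Machine vertices: (93.220,12.188) → (124.405,38.409). Open path.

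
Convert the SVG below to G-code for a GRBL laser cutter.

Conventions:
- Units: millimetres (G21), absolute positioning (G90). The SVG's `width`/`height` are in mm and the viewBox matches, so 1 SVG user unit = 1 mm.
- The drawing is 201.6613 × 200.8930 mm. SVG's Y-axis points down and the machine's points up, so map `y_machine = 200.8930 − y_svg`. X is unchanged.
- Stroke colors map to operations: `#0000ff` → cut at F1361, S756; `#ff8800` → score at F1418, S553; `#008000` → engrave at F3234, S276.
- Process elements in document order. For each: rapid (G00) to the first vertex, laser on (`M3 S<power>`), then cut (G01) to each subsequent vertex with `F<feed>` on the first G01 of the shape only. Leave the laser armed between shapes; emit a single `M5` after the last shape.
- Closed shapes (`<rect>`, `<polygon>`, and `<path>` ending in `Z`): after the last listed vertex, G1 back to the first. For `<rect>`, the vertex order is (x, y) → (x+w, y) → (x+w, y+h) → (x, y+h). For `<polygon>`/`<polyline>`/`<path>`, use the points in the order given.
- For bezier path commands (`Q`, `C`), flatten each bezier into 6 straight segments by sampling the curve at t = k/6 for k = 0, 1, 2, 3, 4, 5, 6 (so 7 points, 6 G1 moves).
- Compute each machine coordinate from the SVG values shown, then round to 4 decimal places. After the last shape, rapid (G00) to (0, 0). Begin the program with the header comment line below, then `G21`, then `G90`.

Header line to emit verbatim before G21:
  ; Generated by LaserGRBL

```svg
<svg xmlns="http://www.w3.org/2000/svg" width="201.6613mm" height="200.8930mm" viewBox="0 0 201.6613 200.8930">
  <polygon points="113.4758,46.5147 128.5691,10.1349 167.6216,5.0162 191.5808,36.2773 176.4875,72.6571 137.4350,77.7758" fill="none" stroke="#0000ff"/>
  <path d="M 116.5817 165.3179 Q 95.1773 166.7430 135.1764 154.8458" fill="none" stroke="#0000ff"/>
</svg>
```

Since the viewBox matches the mm dimensions, user units are millimetres directly. The only transform is the Y-flip y_m = 200.8930 − y_svg.

Shape 1 is a regular polygon drawn with `<polygon>`. Its stroke #0000ff means cut at S756, F1361. After flipping Y the toolpath is (113.4758,154.3783) → (128.5691,190.7581) → (167.6216,195.8768) → (191.5808,164.6157) → (176.4875,128.2359) → (137.4350,123.1172) → (113.4758,154.3783), returning to the start.

Shape 2 is a quadratic bezier drawn with `<path>`. Its stroke #0000ff means cut at S756, F1361. After flipping Y the toolpath is (116.5817,35.5751) → (111.1526,35.4701) → (109.1347,36.1053) → (110.5282,37.4806) → (115.3329,39.5960) → (123.5490,42.4515) → (135.1764,46.0472).

; Generated by LaserGRBL
G21
G90
G00 X113.4758 Y154.3783
M3 S756
G01 X128.5691 Y190.7581 F1361
G01 X167.6216 Y195.8768
G01 X191.5808 Y164.6157
G01 X176.4875 Y128.2359
G01 X137.4350 Y123.1172
G01 X113.4758 Y154.3783
G00 X116.5817 Y35.5751
M3 S756
G01 X111.1526 Y35.4701 F1361
G01 X109.1347 Y36.1053
G01 X110.5282 Y37.4806
G01 X115.3329 Y39.5960
G01 X123.5490 Y42.4515
G01 X135.1764 Y46.0472
M5
G00 X0.0000 Y0.0000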